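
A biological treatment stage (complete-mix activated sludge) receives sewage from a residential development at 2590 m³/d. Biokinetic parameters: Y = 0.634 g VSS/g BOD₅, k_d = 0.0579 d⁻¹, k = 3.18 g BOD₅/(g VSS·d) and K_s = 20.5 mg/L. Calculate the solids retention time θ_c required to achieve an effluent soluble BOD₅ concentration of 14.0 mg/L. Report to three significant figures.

θ_c ≈ 1.32 d

Specific growth rate at S = 14.0 mg/L: μ = YkS/(K_s+S) = 0.634·3.18·14.0/(20.5+14.0) = 0.8181 d⁻¹.
Then 1/θ_c = μ − k_d = 0.8181 − 0.0579 = 0.7602 d⁻¹, giving θ_c = 1.315 d.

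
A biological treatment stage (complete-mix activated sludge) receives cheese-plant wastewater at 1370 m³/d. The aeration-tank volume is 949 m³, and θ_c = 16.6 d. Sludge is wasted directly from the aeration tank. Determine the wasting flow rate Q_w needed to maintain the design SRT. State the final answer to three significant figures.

Wasting from the aeration tank: Q_w = V / θ_c = 949.0 / 16.6 = 57.17 m³/d.

Q_w ≈ 57.2 m³/d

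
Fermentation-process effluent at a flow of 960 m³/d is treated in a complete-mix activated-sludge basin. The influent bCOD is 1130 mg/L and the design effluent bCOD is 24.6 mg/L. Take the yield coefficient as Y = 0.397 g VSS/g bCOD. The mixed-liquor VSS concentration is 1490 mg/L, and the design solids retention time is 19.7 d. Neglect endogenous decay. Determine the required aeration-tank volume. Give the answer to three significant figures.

V ≈ 5570 m³

With k_d = 0 the design equation reduces to V = Y Q (S₀−S) θ_c / X = 0.397 × 960 × (1130 − 24.6) × 19.7 / 1490 = 5570 m³.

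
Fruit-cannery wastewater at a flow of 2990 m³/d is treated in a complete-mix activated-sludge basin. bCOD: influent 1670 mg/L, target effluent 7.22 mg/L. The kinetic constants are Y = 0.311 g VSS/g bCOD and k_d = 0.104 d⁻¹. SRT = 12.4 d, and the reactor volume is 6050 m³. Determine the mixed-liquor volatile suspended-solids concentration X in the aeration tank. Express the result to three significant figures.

Solving the biomass balance for X: X = Y Q (S₀−S) θ_c / [V (1+k_d θ_c)] = 0.311 × 2990 × (1670 − 7.22) × 12.4 / [6050 × (1 + 0.104 × 12.4)] = 1384 mg/L.

X ≈ 1380 mg/L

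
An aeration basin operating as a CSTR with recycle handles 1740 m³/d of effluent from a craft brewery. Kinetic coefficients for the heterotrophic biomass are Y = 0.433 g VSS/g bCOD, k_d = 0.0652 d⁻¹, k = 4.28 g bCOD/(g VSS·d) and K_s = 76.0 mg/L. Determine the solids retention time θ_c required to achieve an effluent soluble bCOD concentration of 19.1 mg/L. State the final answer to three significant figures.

From 1/θ_c = Y·k·S/(K_s + S) − k_d: Y·k·S/(K_s+S) = 0.433 × 4.28 × 19.1 / (76.0 + 19.1) = 0.3722 d⁻¹.
Then 1/θ_c = μ − k_d = 0.3722 − 0.0652 = 0.3070 d⁻¹, giving θ_c = 3.257 d.

θ_c ≈ 3.26 d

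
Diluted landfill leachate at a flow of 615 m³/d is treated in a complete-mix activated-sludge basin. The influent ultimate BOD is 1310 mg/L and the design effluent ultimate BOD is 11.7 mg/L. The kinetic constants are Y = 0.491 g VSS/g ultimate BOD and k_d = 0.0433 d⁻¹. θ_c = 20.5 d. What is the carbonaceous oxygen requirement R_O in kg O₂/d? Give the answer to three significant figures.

Observed yield with endogenous decay: Y_obs = Y / (1 + k_d·θ_c) = 0.491 / (1 + 0.0433 × 20.5) = 0.491 / 1.888 = 0.2601 g VSS/g ultimate BOD.
Substrate removed = Q·(S₀ − S) = 615 m³/d × (1310 − 11.7) g/m³ = 7.98×10^5 g/d = 798.5 kg/d.
P_X = Y_obs·Q·(S₀ − S) = 0.2601 × 798.5 = 207.7 kg VSS/d.
R_O = Q·ΔS − 1.42 P_X = 798.5 − 294.9 = 503.5 kg O₂/d.

R_O ≈ 504 kg O₂/d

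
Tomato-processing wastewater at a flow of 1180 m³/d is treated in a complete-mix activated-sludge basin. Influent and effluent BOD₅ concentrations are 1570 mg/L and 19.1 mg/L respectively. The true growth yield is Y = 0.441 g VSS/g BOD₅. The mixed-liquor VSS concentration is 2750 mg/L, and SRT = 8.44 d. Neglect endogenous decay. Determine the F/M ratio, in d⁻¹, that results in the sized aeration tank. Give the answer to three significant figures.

V·X = Y·Q·ΔS·θ_c gives V = 0.441 × 1180 × (1570 − 19.1) × 8.44 / 2750 = 2477 m³.
Food-to-microorganism ratio F/M = Q S₀ / (V X) = 1180 × 1570 / (2477 × 2750) = 0.2720 d⁻¹.

F/M ≈ 0.272 d⁻¹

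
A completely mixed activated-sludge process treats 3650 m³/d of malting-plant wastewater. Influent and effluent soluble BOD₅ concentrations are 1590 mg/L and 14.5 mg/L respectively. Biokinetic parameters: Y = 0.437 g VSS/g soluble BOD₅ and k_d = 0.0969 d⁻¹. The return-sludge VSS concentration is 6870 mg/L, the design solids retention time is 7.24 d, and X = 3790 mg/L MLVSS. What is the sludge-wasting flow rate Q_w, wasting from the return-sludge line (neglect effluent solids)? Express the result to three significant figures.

Steady-state biomass mass balance: V·X·(1 + k_d·θ_c) = Y·Q·(S₀ − S)·θ_c, so V = 0.437 × 3650 × (1590 − 14.5) × 7.24 / [3790 × (1 + 0.0969 × 7.24)] = 1.82×10^7 / 6449 = 2821 m³.
Wasting from the return line (neglecting effluent solids): Q_w = V·X / (θ_c·X_r) = 2821 × 3790 / (7.24 × 6870) = 215.0 m³/d.

Q_w ≈ 215 m³/d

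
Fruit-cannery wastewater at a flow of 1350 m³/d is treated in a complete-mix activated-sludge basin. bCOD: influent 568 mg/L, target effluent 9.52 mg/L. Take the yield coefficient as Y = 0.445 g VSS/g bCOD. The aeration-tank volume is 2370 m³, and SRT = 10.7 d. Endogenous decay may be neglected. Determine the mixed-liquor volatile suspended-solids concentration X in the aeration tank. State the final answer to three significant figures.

From V·X = Y·Q·(S₀ − S)·θ_c (decay neglected): X = 0.445 × 1350 × (568 − 9.52) × 10.7 / 2370 = 1515 mg/L.

X ≈ 1510 mg/L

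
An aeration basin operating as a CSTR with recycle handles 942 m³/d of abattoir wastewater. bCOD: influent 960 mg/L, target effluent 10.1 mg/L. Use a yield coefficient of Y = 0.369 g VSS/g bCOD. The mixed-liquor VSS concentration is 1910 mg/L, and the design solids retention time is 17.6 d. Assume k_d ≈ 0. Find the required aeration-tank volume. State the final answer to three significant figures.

V ≈ 3040 m³

Biomass mass balance (decay neglected): V·X = Y·Q·(S₀ − S)·θ_c, so V = 0.369 × 942 × (960 − 10.1) × 17.6 / 1910 = 3043 m³.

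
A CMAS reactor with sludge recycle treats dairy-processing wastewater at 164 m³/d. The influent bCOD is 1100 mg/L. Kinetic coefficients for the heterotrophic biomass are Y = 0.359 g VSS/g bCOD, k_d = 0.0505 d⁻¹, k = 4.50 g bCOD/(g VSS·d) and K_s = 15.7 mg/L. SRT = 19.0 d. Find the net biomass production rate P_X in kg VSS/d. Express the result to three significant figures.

For a completely mixed reactor with recycle the Lawrence–McCarty relation gives S = K_s·(1 + k_d·θ_c) / [θ_c·(Y·k − k_d) − 1] = 15.7 × (1 + 0.0505 × 19.0) / [19.0 × (0.359 × 4.50 − 0.0505) − 1] = 30.76 / 28.73 = 1.071 mg/L.
Y_obs = Y / (1 + k_d θ_c) = 0.359 / (1 + 0.0505 × 19.0) = 0.359 / 1.960 = 0.1832.
ΔS = 1100 − 1.07 = 1099 mg/L, so the substrate removal rate is 164 × 1099/1000 = 180.2 kg bCOD/d.
P_X = Y_obs · Q(S₀ − S) = 0.1832 × 180.2 = 33.02 kg VSS/d.

P_X ≈ 33.0 kg VSS/d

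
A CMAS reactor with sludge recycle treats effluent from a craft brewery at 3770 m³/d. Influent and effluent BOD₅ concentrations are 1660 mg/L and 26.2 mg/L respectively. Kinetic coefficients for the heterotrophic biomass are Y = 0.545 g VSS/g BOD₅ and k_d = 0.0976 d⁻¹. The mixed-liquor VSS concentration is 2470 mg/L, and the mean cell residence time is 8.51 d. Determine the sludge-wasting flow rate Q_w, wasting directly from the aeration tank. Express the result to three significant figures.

Q_w ≈ 742 m³/d

Steady-state biomass mass balance: V·X·(1 + k_d·θ_c) = Y·Q·(S₀ − S)·θ_c, so V = 0.545 × 3770 × (1660 − 26.2) × 8.51 / [2470 × (1 + 0.0976 × 8.51)] = 2.86×10^7 / 4522 = 6318 m³.
For wasting at MLVSS concentration, Q_w = V/θ_c = 6318/8.51 = 742.4 m³/d.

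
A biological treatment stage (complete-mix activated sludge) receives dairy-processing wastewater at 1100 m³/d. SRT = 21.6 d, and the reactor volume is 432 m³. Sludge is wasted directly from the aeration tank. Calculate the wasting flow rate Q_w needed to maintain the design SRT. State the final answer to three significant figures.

Q_w ≈ 20.0 m³/d

With mixed-liquor wasting, θ_c = V/Q_w, so Q_w = V/θ_c = 432.0/21.6 = 20.00 m³/d.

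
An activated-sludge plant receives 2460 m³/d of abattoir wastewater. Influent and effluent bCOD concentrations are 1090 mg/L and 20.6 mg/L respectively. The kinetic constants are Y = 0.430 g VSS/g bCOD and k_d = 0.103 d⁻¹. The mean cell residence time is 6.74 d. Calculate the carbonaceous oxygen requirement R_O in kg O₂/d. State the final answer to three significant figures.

R_O ≈ 1680 kg O₂/d

Correct the yield for decay: Y_obs = Y/(1 + k_d θ_c) = 0.430 / (1 + 0.103 × 6.74) = 0.430 / 1.694 = 0.2538.
Mass of bCOD removed per day: Q(S₀ − S) = 2460 × 1069 g/m³ = 2631 kg/d.
Net sludge production P_X = 0.2538 × 2631 = 667.7 kg VSS/d.
R_O = Q·(S₀ − S) − 1.42·P_X = 2631 − 1.42 × 667.7 = 1683 kg O₂/d.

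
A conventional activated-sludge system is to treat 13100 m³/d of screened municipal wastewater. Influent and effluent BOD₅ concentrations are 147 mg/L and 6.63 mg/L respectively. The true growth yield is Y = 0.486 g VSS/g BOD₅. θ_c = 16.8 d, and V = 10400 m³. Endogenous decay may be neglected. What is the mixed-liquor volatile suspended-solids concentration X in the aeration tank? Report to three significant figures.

X ≈ 1440 mg/L

X = Y·Q·ΔS·θ_c / V = 0.486 × 13100 × (147 − 6.63) × 16.8 / 10400 = 1444 mg/L.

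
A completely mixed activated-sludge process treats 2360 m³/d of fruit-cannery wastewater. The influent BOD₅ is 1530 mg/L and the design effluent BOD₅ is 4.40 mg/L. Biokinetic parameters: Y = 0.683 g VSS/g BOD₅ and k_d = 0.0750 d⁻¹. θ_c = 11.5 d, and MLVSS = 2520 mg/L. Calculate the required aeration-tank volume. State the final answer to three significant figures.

Rearranging the biomass balance for a CMAS with decay, V = Y·Q·ΔS·θ_c / [X·(1+k_d θ_c)] = 0.683 × 2360 × (1530 − 4.40) × 11.5 / [2520 × (1 + 0.0750 × 11.5)] = 2.83×10^7 / 4694 = 6025 m³.

V ≈ 6030 m³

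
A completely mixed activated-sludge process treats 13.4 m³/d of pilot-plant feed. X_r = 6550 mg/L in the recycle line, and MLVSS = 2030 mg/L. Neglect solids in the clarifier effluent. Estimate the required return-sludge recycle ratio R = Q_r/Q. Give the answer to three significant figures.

R ≈ 0.449

Solids balance on the clarifier gives (1+R)X = R·X_r, so R = X/(X_r − X) = 2030 / (6550 − 2030) = 0.4491.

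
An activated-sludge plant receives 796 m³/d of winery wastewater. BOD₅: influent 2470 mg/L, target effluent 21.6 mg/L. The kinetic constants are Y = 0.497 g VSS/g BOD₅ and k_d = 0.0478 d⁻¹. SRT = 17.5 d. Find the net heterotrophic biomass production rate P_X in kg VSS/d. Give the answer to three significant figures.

P_X ≈ 527 kg VSS/d

Correct the yield for decay: Y_obs = Y/(1 + k_d θ_c) = 0.497 / (1 + 0.0478 × 17.5) = 0.497 / 1.837 = 0.2706.
ΔS = 2470 − 21.6 = 2448 mg/L, so the substrate removal rate is 796 × 2448/1000 = 1949 kg BOD₅/d.
P_X = Y_obs · Q(S₀ − S) = 0.2706 × 1949 = 527.4 kg VSS/d.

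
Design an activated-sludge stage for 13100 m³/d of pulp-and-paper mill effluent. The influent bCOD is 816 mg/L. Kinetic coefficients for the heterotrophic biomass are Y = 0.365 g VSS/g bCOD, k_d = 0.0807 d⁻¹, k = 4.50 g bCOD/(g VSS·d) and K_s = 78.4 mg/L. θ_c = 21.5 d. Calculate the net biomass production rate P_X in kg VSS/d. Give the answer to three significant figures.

From the Monod/SRT balance for a CMAS, S = K_s·(1+k_d θ_c)/[θ_c·(Y k − k_d) − 1] = 78.4 × (1 + 0.0807 × 21.5) / [21.5 × (0.365 × 4.50 − 0.0807) − 1] = 214.4 / 32.58 = 6.582 mg/L.
Y_obs = Y / (1 + k_d θ_c) = 0.365 / (1 + 0.0807 × 21.5) = 0.365 / 2.735 = 0.1335.
Q·(S₀ − S) = 13100 × (816 − 6.58) × 10⁻³ = 10603 kg/d removed.
Net biomass production P_X = Y_obs × Q·(S₀ − S) = 0.1335 × 10603 = 1415 kg VSS/d.

P_X ≈ 1420 kg VSS/d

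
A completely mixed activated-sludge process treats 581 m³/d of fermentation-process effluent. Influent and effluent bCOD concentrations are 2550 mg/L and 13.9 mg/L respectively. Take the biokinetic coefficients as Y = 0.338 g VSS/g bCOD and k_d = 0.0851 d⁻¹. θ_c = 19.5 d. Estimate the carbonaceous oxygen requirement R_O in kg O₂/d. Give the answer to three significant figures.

R_O ≈ 1210 kg O₂/d

Observed yield with endogenous decay: Y_obs = Y / (1 + k_d·θ_c) = 0.338 / (1 + 0.0851 × 19.5) = 0.338 / 2.659 = 0.1271 g VSS/g bCOD.
Q·(S₀ − S) = 581 × (2550 − 13.9) × 10⁻³ = 1473 kg/d removed.
Biomass synthesised: P_X = Y_obs × 1473 = 187.3 kg VSS/d.
R_O = Q·(S₀ − S) − 1.42·P_X = 1473 − 1.42 × 187.3 = 1208 kg O₂/d.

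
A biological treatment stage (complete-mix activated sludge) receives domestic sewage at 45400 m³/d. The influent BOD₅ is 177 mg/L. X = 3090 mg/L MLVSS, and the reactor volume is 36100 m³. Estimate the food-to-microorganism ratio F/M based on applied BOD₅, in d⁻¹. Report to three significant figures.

F/M = Q·S₀ / (V·X) = 45400 × 177 / (36100 × 3090) = 0.07204 g BOD₅·(g VSS·d)⁻¹.

F/M ≈ 0.0720 d⁻¹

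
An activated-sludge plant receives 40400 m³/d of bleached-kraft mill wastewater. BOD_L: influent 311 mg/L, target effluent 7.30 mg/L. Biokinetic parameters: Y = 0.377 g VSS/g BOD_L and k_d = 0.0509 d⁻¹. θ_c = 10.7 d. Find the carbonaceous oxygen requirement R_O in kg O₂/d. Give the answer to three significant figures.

R_O ≈ 8020 kg O₂/d

Correct the yield for decay: Y_obs = Y/(1 + k_d θ_c) = 0.377 / (1 + 0.0509 × 10.7) = 0.377 / 1.545 = 0.2441.
Mass of BOD_L removed per day: Q(S₀ − S) = 40400 × 303.7 g/m³ = 12269 kg/d.
P_X = Y_obs·Q·(S₀ − S) = 0.2441 × 12269 = 2995 kg VSS/d.
Carbonaceous O₂ demand = substrate oxidised − cell-mass equivalent = 12269 − 1.42 × 2995 = 8017 kg O₂/d.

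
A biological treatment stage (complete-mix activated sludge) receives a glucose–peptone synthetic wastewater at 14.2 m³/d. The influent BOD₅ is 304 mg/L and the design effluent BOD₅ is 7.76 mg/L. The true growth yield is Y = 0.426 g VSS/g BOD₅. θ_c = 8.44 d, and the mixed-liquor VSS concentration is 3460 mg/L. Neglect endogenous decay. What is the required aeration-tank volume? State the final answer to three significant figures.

V ≈ 4.37 m³

V·X = Y·Q·ΔS·θ_c gives V = 0.426 × 14.2 × (304 − 7.76) × 8.44 / 3460 = 4.371 m³.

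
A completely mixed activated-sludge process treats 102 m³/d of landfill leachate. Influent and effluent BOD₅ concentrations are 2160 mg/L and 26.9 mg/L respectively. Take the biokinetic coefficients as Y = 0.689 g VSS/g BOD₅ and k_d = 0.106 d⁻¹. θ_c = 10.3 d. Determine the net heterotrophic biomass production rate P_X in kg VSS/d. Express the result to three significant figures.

P_X ≈ 71.7 kg VSS/d

Correct the yield for decay: Y_obs = Y/(1 + k_d θ_c) = 0.689 / (1 + 0.106 × 10.3) = 0.689 / 2.092 = 0.3294.
Q·(S₀ − S) = 102 × (2160 − 26.9) × 10⁻³ = 217.6 kg/d removed.
P_X = Y_obs · Q(S₀ − S) = 0.3294 × 217.6 = 71.67 kg VSS/d.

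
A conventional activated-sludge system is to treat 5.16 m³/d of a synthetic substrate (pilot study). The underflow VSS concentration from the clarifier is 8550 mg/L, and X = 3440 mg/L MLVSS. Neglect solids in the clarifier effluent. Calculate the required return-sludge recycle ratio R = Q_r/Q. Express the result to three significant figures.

Mass balance around the secondary clarifier (neglecting effluent solids): R = X / (X_r − X) = 3440 / (8550 − 3440) = 0.6732.

R ≈ 0.673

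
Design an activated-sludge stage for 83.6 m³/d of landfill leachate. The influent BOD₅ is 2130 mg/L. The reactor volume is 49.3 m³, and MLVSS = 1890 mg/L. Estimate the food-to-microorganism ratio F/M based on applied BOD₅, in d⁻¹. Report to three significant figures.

F/M = applied load / biomass = Q·S₀/(V·X) = 83.6 × 2130 / (49.30 × 1890) = 1.911 d⁻¹.

F/M ≈ 1.91 d⁻¹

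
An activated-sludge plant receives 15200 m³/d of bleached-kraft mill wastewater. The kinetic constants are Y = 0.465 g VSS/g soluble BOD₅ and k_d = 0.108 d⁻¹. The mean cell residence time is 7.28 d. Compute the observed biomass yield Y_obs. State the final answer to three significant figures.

Y_obs ≈ 0.260 g VSS/g soluble BOD₅

Y_obs = Y / (1 + k_d θ_c) = 0.465 / (1 + 0.108 × 7.28) = 0.465 / 1.786 = 0.2603.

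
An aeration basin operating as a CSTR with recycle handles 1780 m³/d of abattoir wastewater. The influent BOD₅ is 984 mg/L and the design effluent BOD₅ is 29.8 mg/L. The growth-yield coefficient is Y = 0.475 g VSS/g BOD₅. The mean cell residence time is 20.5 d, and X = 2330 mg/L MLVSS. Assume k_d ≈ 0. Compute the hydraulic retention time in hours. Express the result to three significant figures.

τ ≈ 95.7 h

With k_d = 0 the design equation reduces to V = Y Q (S₀−S) θ_c / X = 0.475 × 1780 × (984 − 29.8) × 20.5 / 2330 = 7098 m³.
Hydraulic retention time τ = V/Q = 7098 / 1780 = 3.988 d = 95.71 h.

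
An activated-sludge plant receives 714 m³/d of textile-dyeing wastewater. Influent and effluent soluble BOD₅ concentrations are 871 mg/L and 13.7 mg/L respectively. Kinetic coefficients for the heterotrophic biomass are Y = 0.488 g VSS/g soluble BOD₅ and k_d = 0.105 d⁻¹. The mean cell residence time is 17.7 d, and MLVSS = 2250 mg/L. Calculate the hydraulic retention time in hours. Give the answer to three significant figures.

τ ≈ 27.6 h

Rearranging the biomass balance for a CMAS with decay, V = Y·Q·ΔS·θ_c / [X·(1+k_d θ_c)] = 0.488 × 714 × (871 − 13.7) × 17.7 / [2250 × (1 + 0.105 × 17.7)] = 5.29×10^6 / 6432 = 822.1 m³.
τ = V/Q = 822.1/714 = 1.151 d, or 27.63 h.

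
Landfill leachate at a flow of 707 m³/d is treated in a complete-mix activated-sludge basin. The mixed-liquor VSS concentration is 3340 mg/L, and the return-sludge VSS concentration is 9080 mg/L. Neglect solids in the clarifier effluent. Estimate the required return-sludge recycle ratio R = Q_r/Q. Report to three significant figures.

R = Q_r/Q = X/(X_r − X) = 3340 / (9080 − 3340) = 0.5819.

R ≈ 0.582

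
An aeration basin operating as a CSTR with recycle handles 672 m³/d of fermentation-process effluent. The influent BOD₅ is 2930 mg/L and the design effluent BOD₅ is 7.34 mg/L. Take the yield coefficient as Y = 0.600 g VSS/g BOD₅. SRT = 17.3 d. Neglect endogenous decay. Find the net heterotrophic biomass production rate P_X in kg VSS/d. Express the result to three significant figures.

P_X ≈ 1180 kg VSS/d

With endogenous decay neglected, the observed yield equals the true yield: Y_obs = Y = 0.600 g VSS/g BOD₅.
Mass of BOD₅ removed per day: Q(S₀ − S) = 672 × 2923 g/m³ = 1964 kg/d.
So the net sludge growth is P_X = 0.6000 × 1964 = 1178 kg VSS/d.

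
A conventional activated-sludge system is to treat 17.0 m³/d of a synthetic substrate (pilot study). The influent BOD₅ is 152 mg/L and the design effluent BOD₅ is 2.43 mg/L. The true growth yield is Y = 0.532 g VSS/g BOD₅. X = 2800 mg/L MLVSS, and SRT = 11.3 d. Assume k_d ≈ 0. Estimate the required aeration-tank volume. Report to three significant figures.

V ≈ 5.46 m³

With k_d = 0 the design equation reduces to V = Y Q (S₀−S) θ_c / X = 0.532 × 17.0 × (152 − 2.43) × 11.3 / 2800 = 5.459 m³.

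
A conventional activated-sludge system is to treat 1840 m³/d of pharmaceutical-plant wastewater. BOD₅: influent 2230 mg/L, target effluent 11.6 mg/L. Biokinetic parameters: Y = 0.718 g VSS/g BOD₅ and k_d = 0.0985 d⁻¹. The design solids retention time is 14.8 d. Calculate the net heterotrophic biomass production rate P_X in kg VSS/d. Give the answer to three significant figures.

Observed yield with endogenous decay: Y_obs = Y / (1 + k_d·θ_c) = 0.718 / (1 + 0.0985 × 14.8) = 0.718 / 2.458 = 0.2921 g VSS/g BOD₅.
Mass of BOD₅ removed per day: Q(S₀ − S) = 1840 × 2218 g/m³ = 4082 kg/d.
So the net sludge growth is P_X = 0.2921 × 4082 = 1192 kg VSS/d.

P_X ≈ 1190 kg VSS/d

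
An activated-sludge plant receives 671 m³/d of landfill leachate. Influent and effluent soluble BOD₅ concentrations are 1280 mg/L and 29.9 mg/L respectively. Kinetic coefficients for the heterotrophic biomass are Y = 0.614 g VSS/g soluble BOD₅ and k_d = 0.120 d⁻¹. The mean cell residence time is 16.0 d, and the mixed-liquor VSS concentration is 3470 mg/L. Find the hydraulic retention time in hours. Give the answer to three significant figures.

τ ≈ 29.1 h

Steady-state biomass mass balance: V·X·(1 + k_d·θ_c) = Y·Q·(S₀ − S)·θ_c, so V = 0.614 × 671 × (1280 − 29.9) × 16.0 / [3470 × (1 + 0.120 × 16.0)] = 8.24×10^6 / 10132 = 813.3 m³.
τ = V/Q = 813.3/671 = 1.212 d, or 29.09 h.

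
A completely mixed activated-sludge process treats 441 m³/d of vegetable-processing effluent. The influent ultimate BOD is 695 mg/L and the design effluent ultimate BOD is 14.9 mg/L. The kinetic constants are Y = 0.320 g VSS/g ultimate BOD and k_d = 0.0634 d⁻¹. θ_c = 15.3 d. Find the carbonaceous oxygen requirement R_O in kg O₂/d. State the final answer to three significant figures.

R_O ≈ 231 kg O₂/d

The observed yield is Y_obs = Y/(1 + k_d·θ_c) = 0.320 / (1 + 0.0634 × 15.3) = 0.320 / 1.970 = 0.1624 g VSS per g ultimate BOD removed.
ΔS = 695 − 14.9 = 680.1 mg/L, so the substrate removal rate is 441 × 680.1/1000 = 299.9 kg ultimate BOD/d.
Biomass synthesised: P_X = Y_obs × 299.9 = 48.72 kg VSS/d.
R_O = Q·ΔS − 1.42 P_X = 299.9 − 69.18 = 230.7 kg O₂/d.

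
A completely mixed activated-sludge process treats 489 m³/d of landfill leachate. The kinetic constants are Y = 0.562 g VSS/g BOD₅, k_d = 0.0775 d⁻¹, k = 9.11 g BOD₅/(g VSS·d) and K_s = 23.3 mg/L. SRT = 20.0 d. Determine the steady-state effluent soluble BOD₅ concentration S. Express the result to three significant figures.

Effluent substrate depends only on kinetics and SRT: S = K_s(1 + k_d θ_c) / [θ_c(Yk − k_d) − 1] = 23.3 × (1 + 0.0775 × 20.0) / [20.0 × (0.562 × 9.11 − 0.0775) − 1] = 59.41 / 99.85 = 0.5951 mg/L.

S ≈ 0.595 mg/L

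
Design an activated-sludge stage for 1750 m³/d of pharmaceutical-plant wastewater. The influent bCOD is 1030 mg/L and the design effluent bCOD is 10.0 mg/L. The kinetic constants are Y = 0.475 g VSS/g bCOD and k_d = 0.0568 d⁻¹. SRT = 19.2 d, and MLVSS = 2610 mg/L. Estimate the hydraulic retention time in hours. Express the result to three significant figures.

From the SRT design equation V = Y Q (S₀−S) θ_c / [X (1 + k_d θ_c)] = 0.475 × 1750 × (1030 − 10.0) × 19.2 / [2610 × (1 + 0.0568 × 19.2)] = 1.63×10^7 / 5456 = 2984 m³.
HRT = V/Q = 2984 m³ / 1750 m³·d⁻¹ = 1.705 d × 24 = 40.92 h.

τ ≈ 40.9 h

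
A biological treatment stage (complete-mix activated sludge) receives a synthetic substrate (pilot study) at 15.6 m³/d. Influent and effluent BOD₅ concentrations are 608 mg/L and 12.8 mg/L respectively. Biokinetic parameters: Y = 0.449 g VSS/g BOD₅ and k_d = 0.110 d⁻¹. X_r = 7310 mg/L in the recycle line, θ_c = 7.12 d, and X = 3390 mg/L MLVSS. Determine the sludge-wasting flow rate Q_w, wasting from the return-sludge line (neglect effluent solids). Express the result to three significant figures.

Q_w ≈ 0.320 m³/d

Rearranging the biomass balance for a CMAS with decay, V = Y·Q·ΔS·θ_c / [X·(1+k_d θ_c)] = 0.449 × 15.6 × (608 − 12.8) × 7.12 / [3390 × (1 + 0.110 × 7.12)] = 2.97×10^4 / 6045 = 4.910 m³.
Q_w = (V·X)/(θ_c X_r) = 4.910 × 3390 / (7.12 × 7310) = 0.3198 m³/d.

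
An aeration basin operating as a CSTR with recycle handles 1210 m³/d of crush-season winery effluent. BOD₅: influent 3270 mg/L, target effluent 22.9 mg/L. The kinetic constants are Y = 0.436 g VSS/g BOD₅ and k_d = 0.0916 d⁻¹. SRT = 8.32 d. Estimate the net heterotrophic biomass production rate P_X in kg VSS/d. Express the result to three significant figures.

P_X ≈ 972 kg VSS/d

Y_obs = Y / (1 + k_d θ_c) = 0.436 / (1 + 0.0916 × 8.32) = 0.436 / 1.762 = 0.2474.
Substrate removed = Q·(S₀ − S) = 1210 m³/d × (3270 − 22.9) g/m³ = 3.93×10^6 g/d = 3929 kg/d.
So the net sludge growth is P_X = 0.2474 × 3929 = 972.2 kg VSS/d.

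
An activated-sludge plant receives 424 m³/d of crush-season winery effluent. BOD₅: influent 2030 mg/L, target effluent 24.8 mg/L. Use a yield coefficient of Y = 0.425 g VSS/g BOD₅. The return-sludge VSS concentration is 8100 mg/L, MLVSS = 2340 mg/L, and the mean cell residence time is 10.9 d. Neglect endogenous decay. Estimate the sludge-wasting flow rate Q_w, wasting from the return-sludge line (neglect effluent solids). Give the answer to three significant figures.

Q_w ≈ 44.6 m³/d

Biomass mass balance (decay neglected): V·X = Y·Q·(S₀ − S)·θ_c, so V = 0.425 × 424 × (2030 − 24.8) × 10.9 / 2340 = 1683 m³.
Q_w = (V·X)/(θ_c X_r) = 1683 × 2340 / (10.9 × 8100) = 44.61 m³/d.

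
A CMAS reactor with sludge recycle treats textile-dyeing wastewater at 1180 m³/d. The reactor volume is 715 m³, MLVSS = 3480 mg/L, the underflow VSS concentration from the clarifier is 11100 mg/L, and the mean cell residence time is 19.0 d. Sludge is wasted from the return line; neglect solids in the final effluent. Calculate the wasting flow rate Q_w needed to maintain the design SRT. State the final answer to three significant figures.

θ_c = V·X/(Q_w·X_r) when wasting from the recycle, so Q_w = V·X/(θ_c·X_r) = 715.0 × 3480 / (19.0 × 11100) = 11.80 m³/d.

Q_w ≈ 11.8 m³/d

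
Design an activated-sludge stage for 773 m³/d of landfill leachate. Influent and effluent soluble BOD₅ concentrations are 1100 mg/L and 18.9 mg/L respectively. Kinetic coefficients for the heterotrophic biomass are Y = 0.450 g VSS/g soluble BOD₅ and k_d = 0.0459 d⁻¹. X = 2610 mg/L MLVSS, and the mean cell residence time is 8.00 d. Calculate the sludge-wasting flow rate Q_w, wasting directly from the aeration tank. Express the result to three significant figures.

Q_w ≈ 105 m³/d

Steady-state biomass mass balance: V·X·(1 + k_d·θ_c) = Y·Q·(S₀ − S)·θ_c, so V = 0.450 × 773 × (1100 − 18.9) × 8.00 / [2610 × (1 + 0.0459 × 8.00)] = 3.01×10^6 / 3568 = 843.1 m³.
Wasting from the aeration tank: Q_w = V / θ_c = 843.1 / 8.00 = 105.4 m³/d.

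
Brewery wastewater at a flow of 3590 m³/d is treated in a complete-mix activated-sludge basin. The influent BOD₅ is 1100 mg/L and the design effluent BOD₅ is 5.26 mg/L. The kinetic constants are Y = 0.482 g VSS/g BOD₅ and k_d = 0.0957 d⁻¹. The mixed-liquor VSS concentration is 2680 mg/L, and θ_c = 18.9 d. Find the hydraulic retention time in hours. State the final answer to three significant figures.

From the SRT design equation V = Y Q (S₀−S) θ_c / [X (1 + k_d θ_c)] = 0.482 × 3590 × (1100 − 5.26) × 18.9 / [2680 × (1 + 0.0957 × 18.9)] = 3.58×10^7 / 7527 = 4756 m³.
Hydraulic retention time τ = V/Q = 4756 / 3590 = 1.325 d = 31.80 h.

τ ≈ 31.8 h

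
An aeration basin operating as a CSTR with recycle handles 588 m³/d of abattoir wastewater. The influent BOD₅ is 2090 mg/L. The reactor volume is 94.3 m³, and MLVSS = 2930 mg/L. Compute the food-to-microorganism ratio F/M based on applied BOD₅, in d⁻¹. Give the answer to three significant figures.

F/M ≈ 4.45 d⁻¹

Food-to-microorganism ratio F/M = Q S₀ / (V X) = 588 × 2090 / (94.30 × 2930) = 4.448 d⁻¹.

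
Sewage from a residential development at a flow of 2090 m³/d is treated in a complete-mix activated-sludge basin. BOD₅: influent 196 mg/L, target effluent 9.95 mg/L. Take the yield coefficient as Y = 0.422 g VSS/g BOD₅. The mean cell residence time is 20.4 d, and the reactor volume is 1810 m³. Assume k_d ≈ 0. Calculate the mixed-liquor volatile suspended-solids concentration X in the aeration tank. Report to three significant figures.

X ≈ 1850 mg/L

Without decay, X = Y Q (S₀−S) θ_c / V = 0.422 × 2090 × (196 − 9.95) × 20.4 / 1810 = 1849 mg/L.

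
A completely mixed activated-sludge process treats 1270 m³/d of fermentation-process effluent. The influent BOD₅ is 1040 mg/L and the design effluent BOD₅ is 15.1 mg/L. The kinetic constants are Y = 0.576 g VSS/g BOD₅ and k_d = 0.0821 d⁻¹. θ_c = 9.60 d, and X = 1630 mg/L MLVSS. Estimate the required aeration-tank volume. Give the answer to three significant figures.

V ≈ 2470 m³

Steady-state biomass mass balance: V·X·(1 + k_d·θ_c) = Y·Q·(S₀ − S)·θ_c, so V = 0.576 × 1270 × (1040 − 15.1) × 9.60 / [1630 × (1 + 0.0821 × 9.60)] = 7.2×10^6 / 2915 = 2469 m³.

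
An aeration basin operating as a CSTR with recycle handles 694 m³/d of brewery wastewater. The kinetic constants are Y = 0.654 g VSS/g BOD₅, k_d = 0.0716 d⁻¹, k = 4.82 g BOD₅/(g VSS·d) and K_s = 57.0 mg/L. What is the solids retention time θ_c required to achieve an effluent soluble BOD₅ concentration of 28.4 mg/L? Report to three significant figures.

Specific growth rate at S = 28.4 mg/L: μ = YkS/(K_s+S) = 0.654·4.82·28.4/(57.0+28.4) = 1.048 d⁻¹.
Then 1/θ_c = μ − k_d = 1.048 − 0.0716 = 0.9767 d⁻¹, giving θ_c = 1.024 d.

θ_c ≈ 1.02 d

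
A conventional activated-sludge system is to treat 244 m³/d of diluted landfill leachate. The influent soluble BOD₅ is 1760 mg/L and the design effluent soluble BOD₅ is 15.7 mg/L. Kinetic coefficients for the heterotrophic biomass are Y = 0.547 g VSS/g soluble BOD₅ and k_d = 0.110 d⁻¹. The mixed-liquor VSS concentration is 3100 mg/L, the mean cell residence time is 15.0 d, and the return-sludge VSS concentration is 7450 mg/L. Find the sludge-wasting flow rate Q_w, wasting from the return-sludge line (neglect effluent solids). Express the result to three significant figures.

Q_w ≈ 11.8 m³/d

Steady-state biomass mass balance: V·X·(1 + k_d·θ_c) = Y·Q·(S₀ − S)·θ_c, so V = 0.547 × 244 × (1760 − 15.7) × 15.0 / [3100 × (1 + 0.110 × 15.0)] = 3.49×10^6 / 8215 = 425.1 m³.
Wasting from the return line (neglecting effluent solids): Q_w = V·X / (θ_c·X_r) = 425.1 × 3100 / (15.0 × 7450) = 11.79 m³/d.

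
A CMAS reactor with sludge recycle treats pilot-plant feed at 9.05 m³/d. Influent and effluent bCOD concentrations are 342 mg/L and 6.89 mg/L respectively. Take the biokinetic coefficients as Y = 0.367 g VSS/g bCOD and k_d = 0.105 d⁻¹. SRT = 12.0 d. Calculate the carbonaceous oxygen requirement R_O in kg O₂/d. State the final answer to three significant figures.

R_O ≈ 2.33 kg O₂/d

The observed yield is Y_obs = Y/(1 + k_d·θ_c) = 0.367 / (1 + 0.105 × 12.0) = 0.367 / 2.260 = 0.1624 g VSS per g bCOD removed.
Q·(S₀ − S) = 9.05 × (342 − 6.89) × 10⁻³ = 3.033 kg/d removed.
P_X = Y_obs·Q·(S₀ − S) = 0.1624 × 3.033 = 0.4925 kg VSS/d.
R_O = Q·ΔS − 1.42 P_X = 3.033 − 0.6993 = 2.333 kg O₂/d.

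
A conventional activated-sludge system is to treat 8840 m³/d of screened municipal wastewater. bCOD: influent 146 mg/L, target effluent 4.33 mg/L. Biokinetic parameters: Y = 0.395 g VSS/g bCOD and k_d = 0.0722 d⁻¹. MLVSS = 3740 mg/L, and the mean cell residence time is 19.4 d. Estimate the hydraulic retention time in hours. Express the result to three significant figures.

τ ≈ 2.90 h

From the SRT design equation V = Y Q (S₀−S) θ_c / [X (1 + k_d θ_c)] = 0.395 × 8840 × (146 − 4.33) × 19.4 / [3740 × (1 + 0.0722 × 19.4)] = 9.6×10^6 / 8979 = 1069 m³.
HRT = V/Q = 1069 m³ / 8840 m³·d⁻¹ = 0.1209 d × 24 = 2.902 h.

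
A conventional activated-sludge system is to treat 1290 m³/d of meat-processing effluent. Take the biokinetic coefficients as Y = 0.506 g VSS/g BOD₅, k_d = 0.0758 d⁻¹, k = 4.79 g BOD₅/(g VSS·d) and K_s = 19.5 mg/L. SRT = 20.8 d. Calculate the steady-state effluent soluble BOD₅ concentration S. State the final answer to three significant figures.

S ≈ 1.05 mg/L

From the Monod/SRT balance for a CMAS, S = K_s·(1+k_d θ_c)/[θ_c·(Y k − k_d) − 1] = 19.5 × (1 + 0.0758 × 20.8) / [20.8 × (0.506 × 4.79 − 0.0758) − 1] = 50.24 / 47.84 = 1.050 mg/L.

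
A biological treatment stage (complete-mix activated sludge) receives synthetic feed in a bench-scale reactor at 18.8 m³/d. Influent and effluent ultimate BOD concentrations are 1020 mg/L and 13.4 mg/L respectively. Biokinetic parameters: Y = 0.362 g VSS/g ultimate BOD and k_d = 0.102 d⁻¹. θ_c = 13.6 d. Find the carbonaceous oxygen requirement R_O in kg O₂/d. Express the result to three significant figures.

Correct the yield for decay: Y_obs = Y/(1 + k_d θ_c) = 0.362 / (1 + 0.102 × 13.6) = 0.362 / 2.387 = 0.1516.
Substrate removed = Q·(S₀ − S) = 18.8 m³/d × (1020 − 13.4) g/m³ = 1.89×10^4 g/d = 18.92 kg/d.
P_X = Y_obs·Q·(S₀ − S) = 0.1516 × 18.92 = 2.870 kg VSS/d.
Carbonaceous O₂ demand = substrate oxidised − cell-mass equivalent = 18.92 − 1.42 × 2.870 = 14.85 kg O₂/d.

R_O ≈ 14.8 kg O₂/d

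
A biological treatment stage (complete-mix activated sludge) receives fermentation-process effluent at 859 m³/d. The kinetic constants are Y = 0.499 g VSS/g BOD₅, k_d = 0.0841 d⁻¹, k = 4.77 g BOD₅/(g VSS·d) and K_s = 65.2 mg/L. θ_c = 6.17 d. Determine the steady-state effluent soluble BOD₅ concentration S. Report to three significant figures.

S ≈ 7.52 mg/L

For a completely mixed reactor with recycle the Lawrence–McCarty relation gives S = K_s·(1 + k_d·θ_c) / [θ_c·(Y·k − k_d) − 1] = 65.2 × (1 + 0.0841 × 6.17) / [6.17 × (0.499 × 4.77 − 0.0841) − 1] = 99.03 / 13.17 = 7.521 mg/L.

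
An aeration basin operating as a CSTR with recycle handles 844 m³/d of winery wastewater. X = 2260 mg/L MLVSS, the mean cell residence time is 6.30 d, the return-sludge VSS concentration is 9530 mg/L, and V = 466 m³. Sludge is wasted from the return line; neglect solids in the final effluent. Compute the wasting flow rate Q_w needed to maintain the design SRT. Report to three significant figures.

Q_w ≈ 17.5 m³/d

θ_c = V·X/(Q_w·X_r) when wasting from the recycle, so Q_w = V·X/(θ_c·X_r) = 466.0 × 2260 / (6.30 × 9530) = 17.54 m³/d.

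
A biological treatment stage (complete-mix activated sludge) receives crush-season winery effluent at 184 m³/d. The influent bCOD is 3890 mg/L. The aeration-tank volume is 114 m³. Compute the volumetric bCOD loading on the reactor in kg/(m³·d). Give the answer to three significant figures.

Volumetric loading L_v = Q·S₀ / V = 184 × 3890 g/m³ / 114.0 m³ = 6279 g/(m³·d) = 6.279 kg bCOD/(m³·d).

L_v ≈ 6.28 kg bCOD/(m³·d)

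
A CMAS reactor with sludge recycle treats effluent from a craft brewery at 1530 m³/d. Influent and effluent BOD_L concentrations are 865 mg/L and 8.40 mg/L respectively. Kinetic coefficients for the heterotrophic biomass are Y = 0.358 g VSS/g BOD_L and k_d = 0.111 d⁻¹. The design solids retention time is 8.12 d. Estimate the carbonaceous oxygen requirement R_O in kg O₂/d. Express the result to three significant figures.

Correct the yield for decay: Y_obs = Y/(1 + k_d θ_c) = 0.358 / (1 + 0.111 × 8.12) = 0.358 / 1.901 = 0.1883.
Q·(S₀ − S) = 1530 × (865 − 8.40) × 10⁻³ = 1311 kg/d removed.
Net sludge production P_X = 0.1883 × 1311 = 246.8 kg VSS/d.
R_O = Q·(S₀ − S) − 1.42·P_X = 1311 − 1.42 × 246.8 = 960.2 kg O₂/d.

R_O ≈ 960 kg O₂/d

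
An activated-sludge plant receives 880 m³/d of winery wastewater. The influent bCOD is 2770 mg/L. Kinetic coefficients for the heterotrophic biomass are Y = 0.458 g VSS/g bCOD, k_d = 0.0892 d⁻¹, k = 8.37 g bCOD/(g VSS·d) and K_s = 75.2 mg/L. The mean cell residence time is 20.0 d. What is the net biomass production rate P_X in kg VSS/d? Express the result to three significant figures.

For a completely mixed reactor with recycle the Lawrence–McCarty relation gives S = K_s·(1 + k_d·θ_c) / [θ_c·(Y·k − k_d) − 1] = 75.2 × (1 + 0.0892 × 20.0) / [20.0 × (0.458 × 8.37 − 0.0892) − 1] = 209.4 / 73.89 = 2.834 mg/L.
The observed yield is Y_obs = Y/(1 + k_d·θ_c) = 0.458 / (1 + 0.0892 × 20.0) = 0.458 / 2.784 = 0.1645 g VSS per g bCOD removed.
Substrate removed = Q·(S₀ − S) = 880 m³/d × (2770 − 2.83) g/m³ = 2.44×10^6 g/d = 2435 kg/d.
Biomass produced: P_X = Y_obs·Q·ΔS = 0.1645 × 2435 ≈ 400.6 kg VSS/d.

P_X ≈ 401 kg VSS/d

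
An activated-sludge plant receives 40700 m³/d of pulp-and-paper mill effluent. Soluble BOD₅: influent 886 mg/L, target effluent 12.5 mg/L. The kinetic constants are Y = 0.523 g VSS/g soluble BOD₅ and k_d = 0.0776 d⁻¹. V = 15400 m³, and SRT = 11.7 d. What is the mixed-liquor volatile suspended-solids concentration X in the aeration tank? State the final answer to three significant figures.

Solving the biomass balance for X: X = Y Q (S₀−S) θ_c / [V (1+k_d θ_c)] = 0.523 × 40700 × (886 − 12.5) × 11.7 / [15400 × (1 + 0.0776 × 11.7)] = 7404 mg/L.

X ≈ 7400 mg/L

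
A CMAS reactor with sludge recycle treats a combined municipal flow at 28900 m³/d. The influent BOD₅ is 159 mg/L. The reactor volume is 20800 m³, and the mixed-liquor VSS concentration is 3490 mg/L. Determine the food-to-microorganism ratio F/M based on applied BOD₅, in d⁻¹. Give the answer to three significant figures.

F/M ≈ 0.0633 d⁻¹

Food-to-microorganism ratio F/M = Q S₀ / (V X) = 28900 × 159 / (20800 × 3490) = 0.06330 d⁻¹.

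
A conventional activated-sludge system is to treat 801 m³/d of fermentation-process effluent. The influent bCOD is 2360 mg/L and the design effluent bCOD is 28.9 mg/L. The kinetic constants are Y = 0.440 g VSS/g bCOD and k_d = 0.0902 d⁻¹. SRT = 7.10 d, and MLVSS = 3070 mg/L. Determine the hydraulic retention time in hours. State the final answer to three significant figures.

From the SRT design equation V = Y Q (S₀−S) θ_c / [X (1 + k_d θ_c)] = 0.440 × 801 × (2360 − 28.9) × 7.10 / [3070 × (1 + 0.0902 × 7.10)] = 5.83×10^6 / 5036 = 1158 m³.
τ = V/Q = 1158/801 = 1.446 d, or 34.70 h.

τ ≈ 34.7 h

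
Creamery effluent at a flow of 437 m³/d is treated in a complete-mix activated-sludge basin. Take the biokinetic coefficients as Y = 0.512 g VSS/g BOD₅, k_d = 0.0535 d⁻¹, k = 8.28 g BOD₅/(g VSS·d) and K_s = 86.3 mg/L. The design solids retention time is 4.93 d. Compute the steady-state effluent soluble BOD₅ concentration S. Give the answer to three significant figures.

S ≈ 5.55 mg/L

From the Monod/SRT balance for a CMAS, S = K_s·(1+k_d θ_c)/[θ_c·(Y k − k_d) − 1] = 86.3 × (1 + 0.0535 × 4.93) / [4.93 × (0.512 × 8.28 − 0.0535) − 1] = 109.1 / 19.64 = 5.554 mg/L.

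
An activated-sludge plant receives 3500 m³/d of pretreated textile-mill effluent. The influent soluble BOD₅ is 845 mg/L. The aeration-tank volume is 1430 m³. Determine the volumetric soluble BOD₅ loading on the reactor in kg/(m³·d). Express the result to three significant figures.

L_v ≈ 2.07 kg soluble BOD₅/(m³·d)

Applied soluble BOD₅ load per unit volume = Q·S₀/V = (3500 × 845/1000)/1430 = 2.068 kg soluble BOD₅·m⁻³·d⁻¹.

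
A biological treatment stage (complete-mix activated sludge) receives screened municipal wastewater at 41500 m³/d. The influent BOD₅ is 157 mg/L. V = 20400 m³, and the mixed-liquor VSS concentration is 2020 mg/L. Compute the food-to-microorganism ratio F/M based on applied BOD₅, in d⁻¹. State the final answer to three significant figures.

Food-to-microorganism ratio F/M = Q S₀ / (V X) = 41500 × 157 / (20400 × 2020) = 0.1581 d⁻¹.

F/M ≈ 0.158 d⁻¹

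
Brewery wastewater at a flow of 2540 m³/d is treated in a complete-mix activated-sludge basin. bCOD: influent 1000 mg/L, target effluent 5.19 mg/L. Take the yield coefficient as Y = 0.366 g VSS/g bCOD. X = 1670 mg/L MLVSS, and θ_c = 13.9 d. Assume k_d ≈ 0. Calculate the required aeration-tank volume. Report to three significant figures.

V·X = Y·Q·ΔS·θ_c gives V = 0.366 × 2540 × (1000 − 5.19) × 13.9 / 1670 = 7698 m³.

V ≈ 7700 m³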